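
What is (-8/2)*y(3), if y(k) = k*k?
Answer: -36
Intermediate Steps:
y(k) = k**2
(-8/2)*y(3) = (-8/2)*3**2 = ((1/2)*(-8))*9 = -4*9 = -36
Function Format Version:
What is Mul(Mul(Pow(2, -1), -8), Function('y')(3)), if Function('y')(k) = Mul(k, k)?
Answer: -36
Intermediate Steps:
Function('y')(k) = Pow(k, 2)
Mul(Mul(Pow(2, -1), -8), Function('y')(3)) = Mul(Mul(Pow(2, -1), -8), Pow(3, 2)) = Mul(Mul(Rational(1, 2), -8), 9) = Mul(-4, 9) = -36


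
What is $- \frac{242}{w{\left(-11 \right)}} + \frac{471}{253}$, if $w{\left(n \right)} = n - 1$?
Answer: $\frac{33439}{1518} \approx 22.028$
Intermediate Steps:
$w{\left(n \right)} = -1 + n$
$- \frac{242}{w{\left(-11 \right)}} + \frac{471}{253} = - \frac{242}{-1 - 11} + \frac{471}{253} = - \frac{242}{-12} + 471 \cdot \frac{1}{253} = \left(-242\right) \left(- \frac{1}{12}\right) + \frac{471}{253} = \frac{121}{6} + \frac{471}{253} = \frac{33439}{1518}$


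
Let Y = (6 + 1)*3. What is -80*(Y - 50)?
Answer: 2320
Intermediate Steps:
Y = 21 (Y = 7*3 = 21)
-80*(Y - 50) = -80*(21 - 50) = -80*(-29) = 2320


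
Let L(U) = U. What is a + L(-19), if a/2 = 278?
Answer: 537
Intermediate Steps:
a = 556 (a = 2*278 = 556)
a + L(-19) = 556 - 19 = 537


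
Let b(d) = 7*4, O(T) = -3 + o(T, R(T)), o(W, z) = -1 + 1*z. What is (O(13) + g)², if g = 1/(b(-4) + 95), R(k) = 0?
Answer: 241081/15129 ≈ 15.935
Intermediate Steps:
o(W, z) = -1 + z
O(T) = -4 (O(T) = -3 + (-1 + 0) = -3 - 1 = -4)
b(d) = 28
g = 1/123 (g = 1/(28 + 95) = 1/123 ≈ 0.0081301)
(O(13) + g)² = (-4 + 1/123)² = (-491/123)² = 241081/15129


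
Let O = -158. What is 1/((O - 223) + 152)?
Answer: -1/229 ≈ -0.0043668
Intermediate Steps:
1/((O - 223) + 152) = 1/((-158 - 223) + 152) = 1/(-381 + 152) = 1/(-229) = -1/229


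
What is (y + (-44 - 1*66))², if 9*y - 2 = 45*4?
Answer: 652864/81 ≈ 8060.0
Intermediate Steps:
y = 182/9 (y = 2/9 + (45*4)/9 = 2/9 + (⅑)*180 = 2/9 + 20 = 182/9 ≈ 20.222)
(y + (-44 - 1*66))² = (182/9 + (-44 - 1*66))² = (182/9 + (-44 - 66))² = (182/9 - 110)² = (-808/9)² = 652864/81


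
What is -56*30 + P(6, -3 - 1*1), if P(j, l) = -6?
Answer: -1686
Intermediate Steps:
-56*30 + P(6, -3 - 1*1) = -56*30 - 6 = -1680 - 6 = -1686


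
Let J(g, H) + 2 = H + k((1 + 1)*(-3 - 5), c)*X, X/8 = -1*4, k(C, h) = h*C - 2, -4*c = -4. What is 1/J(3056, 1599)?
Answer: 1/2173 ≈ 0.00046019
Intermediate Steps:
c = 1 (c = -1/4*(-4) = 1)
k(C, h) = -2 + C*h (k(C, h) = C*h - 2 = -2 + C*h)
X = -32 (X = 8*(-1*4) = 8*(-4) = -32)
J(g, H) = 574 + H (J(g, H) = -2 + (H + (-2 + ((1 + 1)*(-3 - 5))*1)*(-32)) = -2 + (H + (-2 + (2*(-8))*1)*(-32)) = -2 + (H + (-2 - 16*1)*(-32)) = -2 + (H + (-2 - 16)*(-32)) = -2 + (H - 18*(-32)) = -2 + (H + 576) = -2 + (576 + H) = 574 + H)
1/J(3056, 1599) = 1/(574 + 1599) = 1/2173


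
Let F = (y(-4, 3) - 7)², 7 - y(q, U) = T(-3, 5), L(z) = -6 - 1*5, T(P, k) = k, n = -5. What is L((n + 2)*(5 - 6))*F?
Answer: -275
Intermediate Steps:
L(z) = -11 (L(z) = -6 - 5 = -11)
y(q, U) = 2 (y(q, U) = 7 - 1*5 = 7 - 5 = 2)
F = 25 (F = (2 - 7)² = (-5)² = 25)
L((n + 2)*(5 - 6))*F = -11*25 = -275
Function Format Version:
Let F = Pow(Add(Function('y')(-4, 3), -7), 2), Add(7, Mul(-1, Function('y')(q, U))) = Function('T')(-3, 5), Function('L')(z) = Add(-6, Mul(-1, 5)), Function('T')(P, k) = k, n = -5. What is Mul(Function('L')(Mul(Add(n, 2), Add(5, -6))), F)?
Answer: -275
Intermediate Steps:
Function('L')(z) = -11 (Function('L')(z) = Add(-6, -5) = -11)
Function('y')(q, U) = 2 (Function('y')(q, U) = Add(7, Mul(-1, 5)) = Add(7, -5) = 2)
F = 25 (F = Pow(Add(2, -7), 2) = Pow(-5, 2) = 25)
Mul(Function('L')(Mul(Add(n, 2), Add(5, -6))), F) = Mul(-11, 25) = -275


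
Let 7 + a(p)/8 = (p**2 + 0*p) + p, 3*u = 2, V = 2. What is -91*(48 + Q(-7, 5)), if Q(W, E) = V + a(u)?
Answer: -2366/9 ≈ -262.89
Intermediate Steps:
u = 2/3 (u = (1/3)*2 = 2/3 ≈ 0.66667)
a(p) = -56 + 8*p + 8*p**2 (a(p) = -56 + 8*((p**2 + 0*p) + p) = -56 + 8*((p**2 + 0) + p) = -56 + 8*(p**2 + p) = -56 + 8*(p + p**2) = -56 + (8*p + 8*p**2) = -56 + 8*p + 8*p**2)
Q(W, E) = -406/9 (Q(W, E) = 2 + (-56 + 8*(2/3) + 8*(2/3)**2) = 2 + (-56 + 16/3 + 8*(4/9)) = 2 + (-56 + 16/3 + 32/9) = 2 - 424/9 = -406/9)
-91*(48 + Q(-7, 5)) = -91*(48 - 406/9) = -91*26/9 = -2366/9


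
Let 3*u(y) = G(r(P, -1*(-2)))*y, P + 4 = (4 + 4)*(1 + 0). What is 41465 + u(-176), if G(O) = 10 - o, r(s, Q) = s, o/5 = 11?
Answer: 44105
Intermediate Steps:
o = 55 (o = 5*11 = 55)
P = 4 (P = -4 + (4 + 4)*(1 + 0) = -4 + 8*1 = -4 + 8 = 4)
G(O) = -45 (G(O) = 10 - 1*55 = 10 - 55 = -45)
u(y) = -15*y (u(y) = (-45*y)/3 = -15*y)
41465 + u(-176) = 41465 - 15*(-176) = 41465 + 2640 = 44105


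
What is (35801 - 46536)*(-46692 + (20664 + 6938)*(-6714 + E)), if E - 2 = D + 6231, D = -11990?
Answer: 3695751696990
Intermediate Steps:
E = -5757 (E = 2 + (-11990 + 6231) = 2 - 5759 = -5757)
(35801 - 46536)*(-46692 + (20664 + 6938)*(-6714 + E)) = (35801 - 46536)*(-46692 + (20664 + 6938)*(-6714 - 5757)) = -10735*(-46692 + 27602*(-12471)) = -10735*(-46692 - 344224542) = -10735*(-344271234) = 3695751696990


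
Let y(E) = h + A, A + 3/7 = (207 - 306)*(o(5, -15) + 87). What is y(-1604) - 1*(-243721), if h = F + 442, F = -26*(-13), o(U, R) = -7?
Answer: 1656064/7 ≈ 2.3658e+5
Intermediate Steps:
F = 338
h = 780 (h = 338 + 442 = 780)
A = -55443/7 (A = -3/7 + (207 - 306)*(-7 + 87) = -3/7 - 99*80 = -3/7 - 7920 = -55443/7 ≈ -7920.4)
y(E) = -49983/7 (y(E) = 780 - 55443/7 = -49983/7)
y(-1604) - 1*(-243721) = -49983/7 - 1*(-243721) = -49983/7 + 243721 = 1656064/7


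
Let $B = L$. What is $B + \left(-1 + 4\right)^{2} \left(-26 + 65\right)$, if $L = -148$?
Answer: $203$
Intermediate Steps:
$B = -148$
$B + \left(-1 + 4\right)^{2} \left(-26 + 65\right) = -148 + \left(-1 + 4\right)^{2} \left(-26 + 65\right) = -148 + 3^{2} \cdot 39 = -148 + 9 \cdot 39 = -148 + 351 = 203$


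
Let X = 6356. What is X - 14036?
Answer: -7680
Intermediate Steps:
X - 14036 = 6356 - 14036 = -7680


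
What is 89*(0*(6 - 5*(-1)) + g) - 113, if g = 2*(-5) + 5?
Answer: -558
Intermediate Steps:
g = -5 (g = -10 + 5 = -5)
89*(0*(6 - 5*(-1)) + g) - 113 = 89*(0*(6 - 5*(-1)) - 5) - 113 = 89*(0*(6 + 5) - 5) - 113 = 89*(0*11 - 5) - 113 = 89*(0 - 5) - 113 = 89*(-5) - 113 = -445 - 113 = -558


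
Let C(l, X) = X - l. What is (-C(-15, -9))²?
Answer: 36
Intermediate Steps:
(-C(-15, -9))² = (-(-9 - 1*(-15)))² = (-(-9 + 15))² = (-1*6)² = (-6)² = 36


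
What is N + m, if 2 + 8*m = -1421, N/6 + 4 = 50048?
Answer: 2400689/8 ≈ 3.0009e+5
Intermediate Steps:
N = 300264 (N = -24 + 6*50048 = -24 + 300288 = 300264)
m = -1423/8 (m = -¼ + (⅛)*(-1421) = -¼ - 1421/8 = -1423/8 ≈ -177.88)
N + m = 300264 - 1423/8 = 2400689/8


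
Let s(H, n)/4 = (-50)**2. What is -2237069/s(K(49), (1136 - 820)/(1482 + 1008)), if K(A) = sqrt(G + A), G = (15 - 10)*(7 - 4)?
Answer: -2237069/10000 ≈ -223.71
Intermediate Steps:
G = 15 (G = 5*3 = 15)
K(A) = sqrt(15 + A)
s(H, n) = 10000 (s(H, n) = 4*(-50)**2 = 4*2500 = 10000)
-2237069/s(K(49), (1136 - 820)/(1482 + 1008)) = -2237069/10000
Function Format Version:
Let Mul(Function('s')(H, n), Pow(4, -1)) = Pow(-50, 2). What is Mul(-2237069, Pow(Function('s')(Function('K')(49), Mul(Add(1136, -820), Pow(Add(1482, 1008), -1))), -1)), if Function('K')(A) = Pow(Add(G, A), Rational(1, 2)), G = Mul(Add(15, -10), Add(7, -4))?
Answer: Rational(-2237069, 10000) ≈ -223.71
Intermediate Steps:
G = 15 (G = Mul(5, 3) = 15)
Function('K')(A) = Pow(Add(15, A), Rational(1, 2))
Function('s')(H, n) = 10000 (Function('s')(H, n) = Mul(4, Pow(-50, 2)) = Mul(4, 2500) = 10000)
Mul(-2237069, Pow(Function('s')(Function('K')(49), Mul(Add(1136, -820), Pow(Add(1482, 1008), -1))), -1)) = Mul(-2237069, Pow(10000, -1)) = Mul(-2237069, Rational(1, 10000)) = Rational(-2237069, 10000)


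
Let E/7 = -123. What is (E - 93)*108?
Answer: -103032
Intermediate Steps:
E = -861 (E = 7*(-123) = -861)
(E - 93)*108 = (-861 - 93)*108 = -954*108 = -103032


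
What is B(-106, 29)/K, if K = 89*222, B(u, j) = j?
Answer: 29/19758 ≈ 0.0014678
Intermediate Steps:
K = 19758
B(-106, 29)/K = 29/19758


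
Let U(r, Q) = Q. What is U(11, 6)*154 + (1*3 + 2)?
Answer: 929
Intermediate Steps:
U(11, 6)*154 + (1*3 + 2) = 6*154 + (1*3 + 2) = 924 + (3 + 2) = 924 + 5 = 929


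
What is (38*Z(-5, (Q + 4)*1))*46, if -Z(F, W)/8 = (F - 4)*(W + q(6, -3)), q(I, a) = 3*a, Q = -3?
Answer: -1006848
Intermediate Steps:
Z(F, W) = -8*(-9 + W)*(-4 + F) (Z(F, W) = -8*(F - 4)*(W + 3*(-3)) = -8*(-4 + F)*(W - 9) = -8*(-4 + F)*(-9 + W) = -8*(-9 + W)*(-4 + F))
(38*Z(-5, (Q + 4)*1))*46 = (38*(-288 + 32*((-3 + 4)*1) + 72*(-5) - 8*(-5)*(-3 + 4)*1))*46 = (38*(-288 + 32*(1*1) - 360 - 8*(-5)*1*1))*46 = (38*(-288 + 32*1 - 360 - 8*(-5)*1))*46 = (38*(-288 + 32 - 360 + 40))*46 = (38*(-576))*46 = -21888*46 = -1006848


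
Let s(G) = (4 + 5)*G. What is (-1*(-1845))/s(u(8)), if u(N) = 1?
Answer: 205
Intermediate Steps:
s(G) = 9*G
(-1*(-1845))/s(u(8)) = (-1*(-1845))/((9*1)) = 1845/9 = 1845*(1/9) = 205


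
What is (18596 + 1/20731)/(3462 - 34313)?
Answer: -385513677/639572081 ≈ -0.60277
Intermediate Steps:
(18596 + 1/20731)/(3462 - 34313) = (18596 + 1/20731)/(-30851) = (385513677/20731)*(-1/30851) = -385513677/639572081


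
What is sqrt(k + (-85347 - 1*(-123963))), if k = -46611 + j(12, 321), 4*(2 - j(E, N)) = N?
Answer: I*sqrt(32293)/2 ≈ 89.851*I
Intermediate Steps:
j(E, N) = 2 - N/4
k = -186757/4 (k = -46611 + (2 - 1/4*321) = -46611 + (2 - 321/4) = -46611 - 313/4 = -186757/4 ≈ -46689.)
sqrt(k + (-85347 - 1*(-123963))) = sqrt(-186757/4 + (-85347 - 1*(-123963))) = sqrt(-186757/4 + (-85347 + 123963)) = sqrt(-186757/4 + 38616) = sqrt(-32293/4) = I*sqrt(32293)/2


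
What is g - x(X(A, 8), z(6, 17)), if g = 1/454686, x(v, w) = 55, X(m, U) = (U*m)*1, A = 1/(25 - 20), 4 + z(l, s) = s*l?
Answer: -25007729/454686 ≈ -55.000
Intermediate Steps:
z(l, s) = -4 + l*s (z(l, s) = -4 + s*l = -4 + l*s)
A = ⅕ (A = 1/5 = ⅕ ≈ 0.20000)
X(m, U) = U*m
g = 1/454686 ≈ 2.1993e-6
g - x(X(A, 8), z(6, 17)) = 1/454686 - 1*55 = 1/454686 - 55 = -25007729/454686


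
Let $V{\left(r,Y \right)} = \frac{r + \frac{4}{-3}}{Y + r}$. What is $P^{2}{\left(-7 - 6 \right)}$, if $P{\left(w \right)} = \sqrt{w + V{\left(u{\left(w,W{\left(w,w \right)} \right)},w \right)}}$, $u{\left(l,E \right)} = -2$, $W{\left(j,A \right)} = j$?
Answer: $- \frac{115}{9} \approx -12.778$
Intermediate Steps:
$V{\left(r,Y \right)} = \frac{- \frac{4}{3} + r}{Y + r}$ ($V{\left(r,Y \right)} = \frac{r + 4 \left(- \frac{1}{3}\right)}{Y + r} = \frac{r - \frac{4}{3}}{Y + r} = \frac{- \frac{4}{3} + r}{Y + r}$)
$P{\left(w \right)} = \sqrt{w - \frac{10}{3 \left(-2 + w\right)}}$ ($P{\left(w \right)} = \sqrt{w + \frac{- \frac{4}{3} - 2}{w - 2}} = \sqrt{w + \frac{1}{-2 + w} \left(- \frac{10}{3}\right)} = \sqrt{w - \frac{10}{3 \left(-2 + w\right)}}$)
$P^{2}{\left(-7 - 6 \right)} = \left(\frac{\sqrt{3} \sqrt{- \frac{10}{-2 - 13} + 3 \left(-7 - 6\right)}}{3}\right)^{2} = \left(\frac{\sqrt{3} \sqrt{- \frac{10}{-2 - 13} + 3 \left(-13\right)}}{3}\right)^{2} = \left(\frac{\sqrt{3} \sqrt{- \frac{10}{-15} - 39}}{3}\right)^{2} = \left(\frac{\sqrt{3} \sqrt{\left(-10\right) \left(- \frac{1}{15}\right) - 39}}{3}\right)^{2} = \left(\frac{\sqrt{3} \sqrt{\frac{2}{3} - 39}}{3}\right)^{2} = \left(\frac{\sqrt{3} \sqrt{- \frac{115}{3}}}{3}\right)^{2} = \left(\frac{\sqrt{3} \frac{i \sqrt{345}}{3}}{3}\right)^{2} = \left(\frac{i \sqrt{115}}{3}\right)^{2} = - \frac{115}{9}$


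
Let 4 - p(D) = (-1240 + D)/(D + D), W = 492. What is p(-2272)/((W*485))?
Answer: 611/45178720 ≈ 1.3524e-5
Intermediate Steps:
p(D) = 4 - (-1240 + D)/(2*D) (p(D) = 4 - (-1240 + D)/(D + D) = 4 - (-1240 + D)/(2*D))
p(-2272)/((W*485)) = (7/2 + 620/(-2272))/((492*485)) = (7/2 + 620*(-1/2272))/238620 = (7/2 - 155/568)*(1/238620) = (1833/568)*(1/238620) = 611/45178720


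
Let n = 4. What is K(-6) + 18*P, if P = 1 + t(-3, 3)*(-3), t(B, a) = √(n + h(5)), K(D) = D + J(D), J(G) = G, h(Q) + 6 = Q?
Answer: 6 - 54*√3 ≈ -87.531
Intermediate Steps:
h(Q) = -6 + Q
K(D) = 2*D (K(D) = D + D = 2*D)
t(B, a) = √3 (t(B, a) = √(4 + (-6 + 5)) = √(4 - 1) = √3)
P = 1 - 3*√3 (P = 1 + √3*(-3) = 1 - 3*√3 ≈ -4.1962)
K(-6) + 18*P = 2*(-6) + 18*(1 - 3*√3) = -12 + (18 - 54*√3) = 6 - 54*√3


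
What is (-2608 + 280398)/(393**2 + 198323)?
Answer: 138895/176386 ≈ 0.78745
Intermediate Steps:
(-2608 + 280398)/(393**2 + 198323) = 277790/(154449 + 198323) = 277790/352772 = 277790*(1/352772) = 138895/176386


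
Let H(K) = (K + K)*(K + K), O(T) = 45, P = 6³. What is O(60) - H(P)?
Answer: -186579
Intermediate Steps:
P = 216
H(K) = 4*K² (H(K) = (2*K)*(2*K) = 4*K²)
O(60) - H(P) = 45 - 4*216² = 45 - 4*46656 = 45 - 1*186624 = 45 - 186624 = -186579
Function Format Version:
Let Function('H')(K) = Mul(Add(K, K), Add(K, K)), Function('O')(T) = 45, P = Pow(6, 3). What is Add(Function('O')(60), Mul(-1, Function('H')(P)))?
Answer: -186579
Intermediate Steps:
P = 216
Function('H')(K) = Mul(4, Pow(K, 2)) (Function('H')(K) = Mul(Mul(2, K), Mul(2, K)) = Mul(4, Pow(K, 2)))
Add(Function('O')(60), Mul(-1, Function('H')(P))) = Add(45, Mul(-1, Mul(4, Pow(216, 2)))) = Add(45, Mul(-1, Mul(4, 46656))) = Add(45, Mul(-1, 186624)) = Add(45, -186624) = -186579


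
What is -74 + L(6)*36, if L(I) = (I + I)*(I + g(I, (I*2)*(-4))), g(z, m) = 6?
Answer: 5110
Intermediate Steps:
L(I) = 2*I*(6 + I) (L(I) = (I + I)*(I + 6) = (2*I)*(6 + I) = 2*I*(6 + I))
-74 + L(6)*36 = -74 + (2*6*(6 + 6))*36 = -74 + (2*6*12)*36 = -74 + 144*36 = -74 + 5184 = 5110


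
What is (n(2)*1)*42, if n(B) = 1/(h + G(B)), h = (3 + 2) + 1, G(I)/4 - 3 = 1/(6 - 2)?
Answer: 42/19 ≈ 2.2105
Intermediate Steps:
G(I) = 13 (G(I) = 12 + 4/(6 - 2) = 12 + 4/4 = 12 + 4*(¼) = 12 + 1 = 13)
h = 6 (h = 5 + 1 = 6)
n(B) = 1/19 (n(B) = 1/(6 + 13) = 1/19)
(n(2)*1)*42 = ((1/19)*1)*42 = (1/19)*42 = 42/19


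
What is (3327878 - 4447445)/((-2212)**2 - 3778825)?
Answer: -373189/371373 ≈ -1.0049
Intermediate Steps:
(3327878 - 4447445)/((-2212)**2 - 3778825) = -1119567/(4892944 - 3778825) = -1119567/1114119 = -1119567*1/1114119 = -373189/371373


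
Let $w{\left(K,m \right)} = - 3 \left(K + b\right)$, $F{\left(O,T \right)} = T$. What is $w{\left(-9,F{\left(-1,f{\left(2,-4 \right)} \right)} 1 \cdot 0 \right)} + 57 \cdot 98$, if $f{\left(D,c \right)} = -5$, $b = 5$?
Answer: $5598$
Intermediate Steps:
$w{\left(K,m \right)} = -15 - 3 K$ ($w{\left(K,m \right)} = - 3 \left(K + 5\right) = - 3 \left(5 + K\right) = -15 - 3 K$)
$w{\left(-9,F{\left(-1,f{\left(2,-4 \right)} \right)} 1 \cdot 0 \right)} + 57 \cdot 98 = \left(-15 - -27\right) + 57 \cdot 98 = \left(-15 + 27\right) + 5586 = 12 + 5586 = 5598$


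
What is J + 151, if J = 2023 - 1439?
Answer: 735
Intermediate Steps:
J = 584
J + 151 = 584 + 151 = 735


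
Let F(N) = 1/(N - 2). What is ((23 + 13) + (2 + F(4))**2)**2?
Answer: 28561/16 ≈ 1785.1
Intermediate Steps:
F(N) = 1/(-2 + N)
((23 + 13) + (2 + F(4))**2)**2 = ((23 + 13) + (2 + 1/(-2 + 4))**2)**2 = (36 + (2 + 1/2)**2)**2 = (36 + (5/2)**2)**2 = (36 + 25/4)**2 = (169/4)**2 = 28561/16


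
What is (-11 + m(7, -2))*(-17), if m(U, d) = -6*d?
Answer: -17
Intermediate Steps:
(-11 + m(7, -2))*(-17) = (-11 - 6*(-2))*(-17) = (-11 + 12)*(-17) = 1*(-17) = -17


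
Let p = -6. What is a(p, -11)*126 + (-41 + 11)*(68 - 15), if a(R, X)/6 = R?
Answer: -6126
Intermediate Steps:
a(R, X) = 6*R
a(p, -11)*126 + (-41 + 11)*(68 - 15) = (6*(-6))*126 + (-41 + 11)*(68 - 15) = -36*126 - 30*53 = -4536 - 1590 = -6126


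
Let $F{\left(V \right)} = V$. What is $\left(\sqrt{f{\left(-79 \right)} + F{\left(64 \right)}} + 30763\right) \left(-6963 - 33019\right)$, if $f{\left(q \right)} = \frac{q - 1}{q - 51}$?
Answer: $-1229966266 - \frac{79964 \sqrt{2730}}{13} \approx -1.2303 \cdot 10^{9}$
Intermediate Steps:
$f{\left(q \right)} = \frac{-1 + q}{-51 + q}$
$\left(\sqrt{f{\left(-79 \right)} + F{\left(64 \right)}} + 30763\right) \left(-6963 - 33019\right) = \left(\sqrt{\frac{-1 - 79}{-51 - 79} + 64} + 30763\right) \left(-6963 - 33019\right) = \left(\sqrt{\frac{1}{-130} \left(-80\right) + 64} + 30763\right) \left(-39982\right) = \left(\sqrt{\left(- \frac{1}{130}\right) \left(-80\right) + 64} + 30763\right) \left(-39982\right) = \left(\sqrt{\frac{8}{13} + 64} + 30763\right) \left(-39982\right) = \left(\sqrt{\frac{840}{13}} + 30763\right) \left(-39982\right) = \left(\frac{2 \sqrt{2730}}{13} + 30763\right) \left(-39982\right) = \left(30763 + \frac{2 \sqrt{2730}}{13}\right) \left(-39982\right) = -1229966266 - \frac{79964 \sqrt{2730}}{13}$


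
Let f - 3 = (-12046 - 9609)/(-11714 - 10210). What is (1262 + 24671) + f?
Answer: 568642519/21924 ≈ 25937.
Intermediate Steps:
f = 87427/21924 (f = 3 + (-12046 - 9609)/(-11714 - 10210) = 3 - 21655/(-21924) = 3 - 21655*(-1/21924) = 3 + 21655/21924 = 87427/21924 ≈ 3.9877)
(1262 + 24671) + f = (1262 + 24671) + 87427/21924 = 25933 + 87427/21924 = 568642519/21924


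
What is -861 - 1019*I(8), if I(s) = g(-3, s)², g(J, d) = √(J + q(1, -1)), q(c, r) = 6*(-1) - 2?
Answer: 10348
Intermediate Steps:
q(c, r) = -8 (q(c, r) = -6 - 2 = -8)
g(J, d) = √(-8 + J) (g(J, d) = √(J - 8) = √(-8 + J))
I(s) = -11 (I(s) = (√(-8 - 3))² = (√(-11))² = (I*√11)² = -11)
-861 - 1019*I(8) = -861 - 1019*(-11) = -861 + 11209 = 10348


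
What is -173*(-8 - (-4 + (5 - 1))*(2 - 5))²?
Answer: -11072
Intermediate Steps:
-173*(-8 - (-4 + (5 - 1))*(2 - 5))² = -173*(-8 - (-4 + 4)*(-3))² = -173*(-8 - 0*(-3))² = -173*(-8 - 1*0)² = -173*(-8 + 0)² = -173*(-8)² = -173*64 = -11072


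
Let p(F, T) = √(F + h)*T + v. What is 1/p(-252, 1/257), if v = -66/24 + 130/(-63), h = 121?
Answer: -20189594124/97190770105 - 16320528*I*√131/97190770105 ≈ -0.20773 - 0.001922*I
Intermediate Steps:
v = -1213/252 (v = -66*1/24 + 130*(-1/63) = -11/4 - 130/63 = -1213/252 ≈ -4.8135)
p(F, T) = -1213/252 + T*√(121 + F) (p(F, T) = √(F + 121)*T - 1213/252 = √(121 + F)*T - 1213/252 = T*√(121 + F) - 1213/252 = -1213/252 + T*√(121 + F))
1/p(-252, 1/257) = 1/(-1213/252 + √(121 - 252)/257) = 1/(-1213/252 + √(-131)/257) = 1/(-1213/252 + (I*√131)/257) = 1/(-1213/252 + I*√131/257)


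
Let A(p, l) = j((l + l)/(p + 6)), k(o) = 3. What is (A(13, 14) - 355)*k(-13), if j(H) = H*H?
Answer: -382113/361 ≈ -1058.5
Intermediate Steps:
j(H) = H²
A(p, l) = 4*l²/(6 + p)² (A(p, l) = ((l + l)/(p + 6))² = ((2*l)/(6 + p))² = (2*l/(6 + p))² = 4*l²/(6 + p)²)
(A(13, 14) - 355)*k(-13) = (4*14²/(6 + 13)² - 355)*3 = (4*196/19² - 355)*3 = (4*196*(1/361) - 355)*3 = (784/361 - 355)*3 = -127371/361*3 = -382113/361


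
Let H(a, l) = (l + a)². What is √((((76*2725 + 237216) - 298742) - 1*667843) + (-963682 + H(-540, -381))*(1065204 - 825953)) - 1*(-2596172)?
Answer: 2596172 + 24*I*√47951210 ≈ 2.5962e+6 + 1.6619e+5*I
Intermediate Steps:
H(a, l) = (a + l)²
√((((76*2725 + 237216) - 298742) - 1*667843) + (-963682 + H(-540, -381))*(1065204 - 825953)) - 1*(-2596172) = √((((76*2725 + 237216) - 298742) - 1*667843) + (-963682 + (-540 - 381)²)*(1065204 - 825953)) - 1*(-2596172) = √((((207100 + 237216) - 298742) - 667843) + (-963682 + (-921)²)*239251) + 2596172 = √(((444316 - 298742) - 667843) + (-963682 + 848241)*239251) + 2596172 = √((145574 - 667843) - 115441*239251) + 2596172 = √(-522269 - 27619374691) + 2596172 = √(-27619896960) + 2596172 = 24*I*√47951210 + 2596172 = 2596172 + 24*I*√47951210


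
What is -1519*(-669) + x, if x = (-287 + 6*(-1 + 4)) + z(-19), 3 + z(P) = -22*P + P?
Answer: 1016338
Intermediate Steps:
z(P) = -3 - 21*P (z(P) = -3 + (-22*P + P) = -3 - 21*P)
x = 127 (x = (-287 + 6*(-1 + 4)) + (-3 - 21*(-19)) = (-287 + 6*3) + (-3 + 399) = (-287 + 18) + 396 = -269 + 396 = 127)
-1519*(-669) + x = -1519*(-669) + 127 = 1016211 + 127 = 1016338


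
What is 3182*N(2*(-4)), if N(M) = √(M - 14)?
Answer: 3182*I*√22 ≈ 14925.0*I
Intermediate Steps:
N(M) = √(-14 + M)
3182*N(2*(-4)) = 3182*√(-14 + 2*(-4)) = 3182*√(-14 - 8) = 3182*√(-22) = 3182*(I*√22) = 3182*I*√22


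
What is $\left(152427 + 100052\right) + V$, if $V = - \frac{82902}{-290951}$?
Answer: $\frac{73459100431}{290951} \approx 2.5248 \cdot 10^{5}$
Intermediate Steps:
$V = \frac{82902}{290951}$ ($V = \left(-82902\right) \left(- \frac{1}{290951}\right) = \frac{82902}{290951} \approx 0.28493$)
$\left(152427 + 100052\right) + V = \left(152427 + 100052\right) + \frac{82902}{290951} = 252479 + \frac{82902}{290951} = \frac{73459100431}{290951}$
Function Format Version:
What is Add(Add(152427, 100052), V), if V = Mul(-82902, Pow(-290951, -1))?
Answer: Rational(73459100431, 290951) ≈ 2.5248e+5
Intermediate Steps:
V = Rational(82902, 290951) (V = Mul(-82902, Rational(-1, 290951)) = Rational(82902, 290951) ≈ 0.28493)
Add(Add(152427, 100052), V) = Add(Add(152427, 100052), Rational(82902, 290951)) = Add(252479, Rational(82902, 290951)) = Rational(73459100431, 290951)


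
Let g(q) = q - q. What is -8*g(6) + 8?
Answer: 8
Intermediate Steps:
g(q) = 0
-8*g(6) + 8 = -8*0 + 8 = 0 + 8 = 8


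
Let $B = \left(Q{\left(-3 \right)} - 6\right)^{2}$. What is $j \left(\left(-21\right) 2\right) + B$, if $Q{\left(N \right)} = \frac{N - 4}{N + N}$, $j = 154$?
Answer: $- \frac{232007}{36} \approx -6444.6$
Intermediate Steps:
$Q{\left(N \right)} = \frac{-4 + N}{2 N}$
$B = \frac{841}{36}$ ($B = \left(\frac{-4 - 3}{2 \left(-3\right)} - 6\right)^{2} = \left(\frac{1}{2} \left(- \frac{1}{3}\right) \left(-7\right) - 6\right)^{2} = \left(\frac{7}{6} - 6\right)^{2} = \left(- \frac{29}{6}\right)^{2} = \frac{841}{36} \approx 23.361$)
$j \left(\left(-21\right) 2\right) + B = 154 \left(\left(-21\right) 2\right) + \frac{841}{36} = 154 \left(-42\right) + \frac{841}{36} = -6468 + \frac{841}{36} = - \frac{232007}{36}$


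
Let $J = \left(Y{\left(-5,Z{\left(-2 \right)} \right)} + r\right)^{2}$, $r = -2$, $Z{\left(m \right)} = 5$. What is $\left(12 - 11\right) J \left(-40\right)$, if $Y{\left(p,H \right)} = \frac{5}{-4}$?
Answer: $- \frac{845}{2} \approx -422.5$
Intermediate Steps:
$Y{\left(p,H \right)} = - \frac{5}{4}$ ($Y{\left(p,H \right)} = 5 \left(- \frac{1}{4}\right) = - \frac{5}{4}$)
$J = \frac{169}{16}$ ($J = \left(- \frac{5}{4} - 2\right)^{2} = \left(- \frac{13}{4}\right)^{2} = \frac{169}{16} \approx 10.563$)
$\left(12 - 11\right) J \left(-40\right) = \left(12 - 11\right) \frac{169}{16} \left(-40\right) = 1 \cdot \frac{169}{16} \left(-40\right) = \frac{169}{16} \left(-40\right) = - \frac{845}{2}$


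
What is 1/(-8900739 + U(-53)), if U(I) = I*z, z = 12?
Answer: -1/8901375 ≈ -1.1234e-7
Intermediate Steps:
U(I) = 12*I (U(I) = I*12 = 12*I)
1/(-8900739 + U(-53)) = 1/(-8900739 + 12*(-53)) = 1/(-8900739 - 636) = 1/(-8901375) = -1/8901375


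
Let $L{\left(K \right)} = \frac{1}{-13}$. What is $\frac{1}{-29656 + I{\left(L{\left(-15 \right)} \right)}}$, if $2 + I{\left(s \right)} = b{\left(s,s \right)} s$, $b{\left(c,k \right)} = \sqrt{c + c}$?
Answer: $- \frac{32579313}{966237264955} + \frac{13 i \sqrt{26}}{1932474529910} \approx -3.3718 \cdot 10^{-5} + 3.4302 \cdot 10^{-11} i$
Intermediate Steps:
$L{\left(K \right)} = - \frac{1}{13}$
$b{\left(c,k \right)} = \sqrt{2} \sqrt{c}$ ($b{\left(c,k \right)} = \sqrt{2 c} = \sqrt{2} \sqrt{c}$)
$I{\left(s \right)} = -2 + \sqrt{2} s^{\frac{3}{2}}$ ($I{\left(s \right)} = -2 + \sqrt{2} \sqrt{s} s = -2 + \sqrt{2} s^{\frac{3}{2}}$)
$\frac{1}{-29656 + I{\left(L{\left(-15 \right)} \right)}} = \frac{1}{-29656 - \left(2 - \sqrt{2} \left(- \frac{1}{13}\right)^{\frac{3}{2}}\right)} = \frac{1}{-29656 - \left(2 - \sqrt{2} \left(- \frac{i \sqrt{13}}{169}\right)\right)} = \frac{1}{-29656 - \left(2 + \frac{i \sqrt{26}}{169}\right)} = \frac{1}{-29658 - \frac{i \sqrt{26}}{169}}$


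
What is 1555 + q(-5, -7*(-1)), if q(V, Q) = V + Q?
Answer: 1557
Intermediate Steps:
q(V, Q) = Q + V
1555 + q(-5, -7*(-1)) = 1555 + (-7*(-1) - 5) = 1555 + (7 - 5) = 1555 + 2 = 1557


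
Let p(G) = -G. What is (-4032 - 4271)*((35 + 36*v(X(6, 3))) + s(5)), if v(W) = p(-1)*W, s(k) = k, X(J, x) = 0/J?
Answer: -332120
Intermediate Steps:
X(J, x) = 0
v(W) = W (v(W) = (-1*(-1))*W = 1*W = W)
(-4032 - 4271)*((35 + 36*v(X(6, 3))) + s(5)) = (-4032 - 4271)*((35 + 36*0) + 5) = -8303*((35 + 0) + 5) = -8303*(35 + 5) = -8303*40 = -332120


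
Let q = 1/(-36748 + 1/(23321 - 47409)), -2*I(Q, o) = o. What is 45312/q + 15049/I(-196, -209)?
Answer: -1047861644550122/629299 ≈ -1.6651e+9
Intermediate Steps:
I(Q, o) = -o/2
q = -24088/885185825 (q = 1/(-36748 + 1/(-24088)) = 1/(-36748 - 1/24088) = 1/(-885185825/24088) = -24088/885185825 ≈ -2.7212e-5)
45312/q + 15049/I(-196, -209) = 45312/(-24088/885185825) + 15049/((-½*(-209))) = 45312*(-885185825/24088) + 15049/(209/2) = -5013692512800/3011 + 15049*(2/209) = -5013692512800/3011 + 30098/209 = -1047861644550122/629299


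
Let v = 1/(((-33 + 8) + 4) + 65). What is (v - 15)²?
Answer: 434281/1936 ≈ 224.32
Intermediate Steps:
v = 1/44 (v = 1/((-25 + 4) + 65) = 1/(-21 + 65) = 1/44 ≈ 0.022727)
(v - 15)² = (1/44 - 15)² = (-659/44)² = 434281/1936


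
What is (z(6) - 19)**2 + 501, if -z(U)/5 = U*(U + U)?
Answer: 144142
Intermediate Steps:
z(U) = -10*U**2 (z(U) = -5*U*(U + U) = -5*U*2*U = -10*U**2)
(z(6) - 19)**2 + 501 = (-10*6**2 - 19)**2 + 501 = (-10*36 - 19)**2 + 501 = (-360 - 19)**2 + 501 = (-379)**2 + 501 = 143641 + 501 = 144142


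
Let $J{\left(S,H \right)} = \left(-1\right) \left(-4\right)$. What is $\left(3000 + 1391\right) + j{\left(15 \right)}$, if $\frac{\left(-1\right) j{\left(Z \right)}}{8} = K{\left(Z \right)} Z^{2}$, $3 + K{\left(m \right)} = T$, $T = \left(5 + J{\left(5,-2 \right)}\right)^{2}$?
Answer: $-136009$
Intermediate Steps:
$J{\left(S,H \right)} = 4$
$T = 81$ ($T = \left(5 + 4\right)^{2} = 9^{2} = 81$)
$K{\left(m \right)} = 78$ ($K{\left(m \right)} = -3 + 81 = 78$)
$j{\left(Z \right)} = - 624 Z^{2}$ ($j{\left(Z \right)} = - 8 \cdot 78 Z^{2} = - 624 Z^{2}$)
$\left(3000 + 1391\right) + j{\left(15 \right)} = \left(3000 + 1391\right) - 624 \cdot 15^{2} = 4391 - 140400 = -136009$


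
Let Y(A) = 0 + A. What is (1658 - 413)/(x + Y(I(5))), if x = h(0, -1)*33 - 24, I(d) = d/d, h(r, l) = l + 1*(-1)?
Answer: -1245/89 ≈ -13.989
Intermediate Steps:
h(r, l) = -1 + l (h(r, l) = l - 1 = -1 + l)
I(d) = 1
Y(A) = A
x = -90 (x = (-1 - 1)*33 - 24 = -2*33 - 24 = -66 - 24 = -90)
(1658 - 413)/(x + Y(I(5))) = (1658 - 413)/(-90 + 1) = 1245/(-89) = 1245*(-1/89) = -1245/89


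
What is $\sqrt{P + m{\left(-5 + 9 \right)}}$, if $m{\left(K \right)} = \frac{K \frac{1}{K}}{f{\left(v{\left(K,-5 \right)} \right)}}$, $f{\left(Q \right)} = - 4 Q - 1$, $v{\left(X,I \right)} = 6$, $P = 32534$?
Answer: $\frac{\sqrt{813349}}{5} \approx 180.37$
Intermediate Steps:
$f{\left(Q \right)} = -1 - 4 Q$
$m{\left(K \right)} = - \frac{1}{25}$ ($m{\left(K \right)} = \frac{K \frac{1}{K}}{-1 - 24} = 1 \frac{1}{-1 - 24} = 1 \frac{1}{-25} = 1 \left(- \frac{1}{25}\right) = - \frac{1}{25}$)
$\sqrt{P + m{\left(-5 + 9 \right)}} = \sqrt{32534 - \frac{1}{25}} = \sqrt{\frac{813349}{25}} = \frac{\sqrt{813349}}{5}$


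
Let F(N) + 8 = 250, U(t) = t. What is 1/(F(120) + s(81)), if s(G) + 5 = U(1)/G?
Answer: 81/19198 ≈ 0.0042192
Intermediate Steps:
F(N) = 242 (F(N) = -8 + 250 = 242)
s(G) = -5 + 1/G
1/(F(120) + s(81)) = 1/(242 + (-5 + 1/81)) = 1/(242 - 404/81) = 1/(19198/81) = 81/19198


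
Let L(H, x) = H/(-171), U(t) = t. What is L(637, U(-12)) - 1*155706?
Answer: -26626363/171 ≈ -1.5571e+5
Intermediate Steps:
L(H, x) = -H/171 (L(H, x) = H*(-1/171) = -H/171)
L(637, U(-12)) - 1*155706 = -1/171*637 - 1*155706 = -637/171 - 155706 = -26626363/171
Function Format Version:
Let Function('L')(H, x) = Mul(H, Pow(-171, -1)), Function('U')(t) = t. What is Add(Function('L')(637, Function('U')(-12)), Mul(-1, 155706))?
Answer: Rational(-26626363, 171) ≈ -1.5571e+5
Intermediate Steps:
Function('L')(H, x) = Mul(Rational(-1, 171), H) (Function('L')(H, x) = Mul(H, Rational(-1, 171)) = Mul(Rational(-1, 171), H))
Add(Function('L')(637, Function('U')(-12)), Mul(-1, 155706)) = Add(Mul(Rational(-1, 171), 637), Mul(-1, 155706)) = Add(Rational(-637, 171), -155706) = Rational(-26626363, 171)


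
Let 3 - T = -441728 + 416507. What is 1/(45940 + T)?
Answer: 1/71164 ≈ 1.4052e-5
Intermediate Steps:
T = 25224 (T = 3 - (-441728 + 416507) = 3 - 1*(-25221) = 3 + 25221 = 25224)
1/(45940 + T) = 1/(45940 + 25224) = 1/71164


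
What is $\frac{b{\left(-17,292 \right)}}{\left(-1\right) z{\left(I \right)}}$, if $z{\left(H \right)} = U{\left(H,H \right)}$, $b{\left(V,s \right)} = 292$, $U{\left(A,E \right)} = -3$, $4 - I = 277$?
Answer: $\frac{292}{3} \approx 97.333$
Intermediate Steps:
$I = -273$ ($I = 4 - 277 = -273$)
$z{\left(H \right)} = -3$
$\frac{b{\left(-17,292 \right)}}{\left(-1\right) z{\left(I \right)}} = \frac{292}{\left(-1\right) \left(-3\right)} = \frac{292}{3}$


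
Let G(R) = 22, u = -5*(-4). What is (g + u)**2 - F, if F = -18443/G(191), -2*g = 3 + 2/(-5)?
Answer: 1306809/1100 ≈ 1188.0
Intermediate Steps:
u = 20
g = -13/10 (g = -(3 + 2/(-5))/2 = -(3 + 2*(-1/5))/2 = -(3 - 2/5)/2 = -1/2*13/5 = -13/10 ≈ -1.3000)
F = -18443/22 ≈ -838.32
(g + u)**2 - F = (-13/10 + 20)**2 - 1*(-18443/22) = (187/10)**2 + 18443/22 = 34969/100 + 18443/22 = 1306809/1100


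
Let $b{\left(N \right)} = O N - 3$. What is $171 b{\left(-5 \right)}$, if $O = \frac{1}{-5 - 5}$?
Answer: $- \frac{855}{2} \approx -427.5$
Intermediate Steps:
$O = - \frac{1}{10}$ ($O = \frac{1}{-10} = - \frac{1}{10} \approx -0.1$)
$b{\left(N \right)} = -3 - \frac{N}{10}$ ($b{\left(N \right)} = - \frac{N}{10} - 3 = -3 - \frac{N}{10}$)
$171 b{\left(-5 \right)} = 171 \left(-3 - - \frac{1}{2}\right) = 171 \left(-3 + \frac{1}{2}\right) = 171 \left(- \frac{5}{2}\right) = - \frac{855}{2}$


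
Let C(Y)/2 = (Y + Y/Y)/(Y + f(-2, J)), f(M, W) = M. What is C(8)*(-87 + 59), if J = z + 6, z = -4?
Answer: -84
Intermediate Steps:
J = 2 (J = -4 + 6 = 2)
C(Y) = 2*(1 + Y)/(-2 + Y) (C(Y) = 2*((Y + Y/Y)/(Y - 2)) = 2*((Y + 1)/(-2 + Y)) = 2*((1 + Y)/(-2 + Y)) = 2*(1 + Y)/(-2 + Y))
C(8)*(-87 + 59) = (2*(1 + 8)/(-2 + 8))*(-87 + 59) = (2*9/6)*(-28) = (2*(⅙)*9)*(-28) = 3*(-28) = -84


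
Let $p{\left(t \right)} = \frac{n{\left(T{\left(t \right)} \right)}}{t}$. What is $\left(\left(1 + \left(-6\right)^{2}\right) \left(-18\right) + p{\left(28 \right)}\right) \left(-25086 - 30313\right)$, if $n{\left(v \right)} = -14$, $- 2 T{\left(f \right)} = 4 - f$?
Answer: $\frac{73846867}{2} \approx 3.6923 \cdot 10^{7}$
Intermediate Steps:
$T{\left(f \right)} = -2 + \frac{f}{2}$ ($T{\left(f \right)} = - \frac{4 - f}{2} = -2 + \frac{f}{2}$)
$p{\left(t \right)} = - \frac{14}{t}$
$\left(\left(1 + \left(-6\right)^{2}\right) \left(-18\right) + p{\left(28 \right)}\right) \left(-25086 - 30313\right) = \left(\left(1 + \left(-6\right)^{2}\right) \left(-18\right) - \frac{14}{28}\right) \left(-25086 - 30313\right) = \left(\left(1 + 36\right) \left(-18\right) - \frac{1}{2}\right) \left(-55399\right) = \left(37 \left(-18\right) - \frac{1}{2}\right) \left(-55399\right) = \left(-666 - \frac{1}{2}\right) \left(-55399\right) = \left(- \frac{1333}{2}\right) \left(-55399\right) = \frac{73846867}{2}$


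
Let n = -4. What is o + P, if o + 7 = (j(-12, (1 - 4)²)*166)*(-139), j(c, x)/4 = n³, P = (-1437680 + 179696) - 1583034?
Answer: 3065919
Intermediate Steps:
P = -2841018 (P = -1257984 - 1583034 = -2841018)
j(c, x) = -256 (j(c, x) = 4*(-4)³ = 4*(-64) = -256)
o = 5906937 (o = -7 - 256*166*(-139) = -7 - 42496*(-139) = -7 + 5906944 = 5906937)
o + P = 5906937 - 2841018 = 3065919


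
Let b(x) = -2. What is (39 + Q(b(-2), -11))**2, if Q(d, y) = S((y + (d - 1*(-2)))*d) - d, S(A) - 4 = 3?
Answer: 2304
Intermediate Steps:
S(A) = 7 (S(A) = 4 + 3 = 7)
Q(d, y) = 7 - d
(39 + Q(b(-2), -11))**2 = (39 + (7 - 1*(-2)))**2 = (39 + (7 + 2))**2 = (39 + 9)**2 = 48**2 = 2304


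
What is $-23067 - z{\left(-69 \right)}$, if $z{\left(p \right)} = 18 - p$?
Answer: $-23154$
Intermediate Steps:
$-23067 - z{\left(-69 \right)} = -23067 - \left(18 - -69\right) = -23067 - \left(18 + 69\right) = -23067 - 87 = -23154$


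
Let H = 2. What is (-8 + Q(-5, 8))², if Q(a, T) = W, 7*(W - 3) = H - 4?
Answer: 1369/49 ≈ 27.939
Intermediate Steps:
W = 19/7 (W = 3 + (2 - 4)/7 = 3 + (⅐)*(-2) = 3 - 2/7 = 19/7 ≈ 2.7143)
Q(a, T) = 19/7
(-8 + Q(-5, 8))² = (-8 + 19/7)² = (-37/7)² = 1369/49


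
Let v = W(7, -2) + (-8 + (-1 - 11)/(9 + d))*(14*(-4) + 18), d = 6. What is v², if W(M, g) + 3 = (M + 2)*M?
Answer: 3888784/25 ≈ 1.5555e+5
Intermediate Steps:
W(M, g) = -3 + M*(2 + M) (W(M, g) = -3 + (M + 2)*M = -3 + (2 + M)*M = -3 + M*(2 + M))
v = 1972/5 (v = (-3 + 7² + 2*7) + (-8 + (-1 - 11)/(9 + 6))*(14*(-4) + 18) = (-3 + 49 + 14) + (-8 - 12/15)*(-56 + 18) = 60 + (-8 - 12*1/15)*(-38) = 60 + (-8 - ⅘)*(-38) = 60 - 44/5*(-38) = 60 + 1672/5 = 1972/5 ≈ 394.40)
v² = (1972/5)² = 3888784/25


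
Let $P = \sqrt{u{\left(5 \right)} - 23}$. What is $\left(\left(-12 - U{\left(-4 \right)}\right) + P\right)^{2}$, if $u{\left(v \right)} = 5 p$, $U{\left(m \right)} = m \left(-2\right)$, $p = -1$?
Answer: $372 - 80 i \sqrt{7} \approx 372.0 - 211.66 i$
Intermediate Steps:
$U{\left(m \right)} = - 2 m$
$u{\left(v \right)} = -5$ ($u{\left(v \right)} = 5 \left(-1\right) = -5$)
$P = 2 i \sqrt{7}$ ($P = \sqrt{-5 - 23} = \sqrt{-28} = 2 i \sqrt{7} \approx 5.2915 i$)
$\left(\left(-12 - U{\left(-4 \right)}\right) + P\right)^{2} = \left(\left(-12 - \left(-2\right) \left(-4\right)\right) + 2 i \sqrt{7}\right)^{2} = \left(\left(-12 - 8\right) + 2 i \sqrt{7}\right)^{2} = \left(-20 + 2 i \sqrt{7}\right)^{2}$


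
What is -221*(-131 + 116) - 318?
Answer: 2997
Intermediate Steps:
-221*(-131 + 116) - 318 = -221*(-15) - 318 = 3315 - 318 = 2997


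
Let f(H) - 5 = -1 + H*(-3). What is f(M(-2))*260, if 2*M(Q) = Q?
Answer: 1820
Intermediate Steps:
M(Q) = Q/2
f(H) = 4 - 3*H (f(H) = 5 + (-1 + H*(-3)) = 5 + (-1 - 3*H) = 4 - 3*H)
f(M(-2))*260 = (4 - 3*(-2)/2)*260 = (4 - 3*(-1))*260 = (4 + 3)*260 = 7*260 = 1820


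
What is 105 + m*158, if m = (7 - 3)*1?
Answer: 737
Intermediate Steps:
m = 4 (m = 4*1 = 4)
105 + m*158 = 105 + 4*158 = 105 + 632 = 737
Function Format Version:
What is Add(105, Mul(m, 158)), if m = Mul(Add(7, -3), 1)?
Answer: 737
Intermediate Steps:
m = 4 (m = Mul(4, 1) = 4)
Add(105, Mul(m, 158)) = Add(105, Mul(4, 158)) = Add(105, 632) = 737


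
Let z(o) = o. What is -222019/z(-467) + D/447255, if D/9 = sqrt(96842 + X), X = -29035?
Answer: 222019/467 + sqrt(67807)/49695 ≈ 475.42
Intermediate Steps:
D = 9*sqrt(67807) (D = 9*sqrt(96842 - 29035) = 9*sqrt(67807) ≈ 2343.6)
-222019/z(-467) + D/447255 = -222019/(-467) + (9*sqrt(67807))/447255 = -222019*(-1/467) + (9*sqrt(67807))*(1/447255) = 222019/467 + sqrt(67807)/49695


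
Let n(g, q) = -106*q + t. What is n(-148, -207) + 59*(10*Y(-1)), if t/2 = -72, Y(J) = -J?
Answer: 22388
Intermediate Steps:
t = -144 (t = 2*(-72) = -144)
n(g, q) = -144 - 106*q (n(g, q) = -106*q - 144 = -144 - 106*q)
n(-148, -207) + 59*(10*Y(-1)) = (-144 - 106*(-207)) + 59*(10*(-1*(-1))) = (-144 + 21942) + 59*(10*1) = 21798 + 59*10 = 21798 + 590 = 22388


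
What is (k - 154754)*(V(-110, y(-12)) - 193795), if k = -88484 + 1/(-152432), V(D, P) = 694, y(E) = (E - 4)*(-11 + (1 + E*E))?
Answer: 7159654982417517/152432 ≈ 4.6970e+10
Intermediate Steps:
y(E) = (-10 + E²)*(-4 + E) (y(E) = (-4 + E)*(-11 + (1 + E²)) = (-4 + E)*(-10 + E²) = (-10 + E²)*(-4 + E))
k = -13487793089/152432 (k = -88484 - 1/152432 = -13487793089/152432 ≈ -88484.)
(k - 154754)*(V(-110, y(-12)) - 193795) = (-13487793089/152432 - 154754)*(694 - 193795) = -37077254817/152432*(-193101) = 7159654982417517/152432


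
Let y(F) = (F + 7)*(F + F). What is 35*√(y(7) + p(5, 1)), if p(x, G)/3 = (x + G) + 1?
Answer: 35*√217 ≈ 515.58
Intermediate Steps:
p(x, G) = 3 + 3*G + 3*x (p(x, G) = 3*((x + G) + 1) = 3*((G + x) + 1) = 3*(1 + G + x) = 3 + 3*G + 3*x)
y(F) = 2*F*(7 + F) (y(F) = (7 + F)*(2*F) = 2*F*(7 + F))
35*√(y(7) + p(5, 1)) = 35*√(2*7*(7 + 7) + (3 + 3*1 + 3*5)) = 35*√(2*7*14 + (3 + 3 + 15)) = 35*√(196 + 21) = 35*√217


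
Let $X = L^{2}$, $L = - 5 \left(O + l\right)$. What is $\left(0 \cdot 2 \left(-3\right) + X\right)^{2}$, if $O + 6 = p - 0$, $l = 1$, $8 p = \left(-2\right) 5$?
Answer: $\frac{244140625}{256} \approx 9.5367 \cdot 10^{5}$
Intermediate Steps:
$p = - \frac{5}{4}$ ($p = \frac{\left(-2\right) 5}{8} = \frac{1}{8} \left(-10\right) = - \frac{5}{4} \approx -1.25$)
$O = - \frac{29}{4}$ ($O = -6 - \frac{5}{4} = - \frac{29}{4} \approx -7.25$)
$L = \frac{125}{4}$ ($L = - 5 \left(- \frac{29}{4} + 1\right) = \left(-5\right) \left(- \frac{25}{4}\right) = \frac{125}{4} \approx 31.25$)
$X = \frac{15625}{16}$ ($X = \left(\frac{125}{4}\right)^{2} = \frac{15625}{16} \approx 976.56$)
$\left(0 \cdot 2 \left(-3\right) + X\right)^{2} = \left(0 \cdot 2 \left(-3\right) + \frac{15625}{16}\right)^{2} = \left(0 \left(-3\right) + \frac{15625}{16}\right)^{2} = \left(0 + \frac{15625}{16}\right)^{2} = \left(\frac{15625}{16}\right)^{2} = \frac{244140625}{256}$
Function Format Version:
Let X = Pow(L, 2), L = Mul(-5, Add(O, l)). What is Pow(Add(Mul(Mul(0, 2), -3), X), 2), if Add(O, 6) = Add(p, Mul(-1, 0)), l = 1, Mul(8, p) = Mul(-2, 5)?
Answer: Rational(244140625, 256) ≈ 9.5367e+5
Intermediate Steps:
p = Rational(-5, 4) (p = Mul(Rational(1, 8), Mul(-2, 5)) = Mul(Rational(1, 8), -10) = Rational(-5, 4) ≈ -1.2500)
O = Rational(-29, 4) (O = Add(-6, Add(Rational(-5, 4), Mul(-1, 0))) = Add(-6, Add(Rational(-5, 4), 0)) = Add(-6, Rational(-5, 4)) = Rational(-29, 4) ≈ -7.2500)
L = Rational(125, 4) (L = Mul(-5, Add(Rational(-29, 4), 1)) = Mul(-5, Rational(-25, 4)) = Rational(125, 4) ≈ 31.250)
X = Rational(15625, 16) (X = Pow(Rational(125, 4), 2) = Rational(15625, 16) ≈ 976.56)
Pow(Add(Mul(Mul(0, 2), -3), X), 2) = Pow(Add(Mul(Mul(0, 2), -3), Rational(15625, 16)), 2) = Pow(Add(Mul(0, -3), Rational(15625, 16)), 2) = Pow(Add(0, Rational(15625, 16)), 2) = Pow(Rational(15625, 16), 2) = Rational(244140625, 256)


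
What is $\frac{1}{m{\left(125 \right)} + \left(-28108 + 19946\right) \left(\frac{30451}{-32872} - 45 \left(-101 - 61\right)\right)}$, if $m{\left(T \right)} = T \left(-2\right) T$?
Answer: $- \frac{2348}{139763923107} \approx -1.68 \cdot 10^{-8}$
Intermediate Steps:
$m{\left(T \right)} = - 2 T^{2}$ ($m{\left(T \right)} = - 2 T T = - 2 T^{2}$)
$\frac{1}{m{\left(125 \right)} + \left(-28108 + 19946\right) \left(\frac{30451}{-32872} - 45 \left(-101 - 61\right)\right)} = \frac{1}{- 2 \cdot 125^{2} + \left(-28108 + 19946\right) \left(\frac{30451}{-32872} - 45 \left(-101 - 61\right)\right)} = \frac{1}{\left(-2\right) 15625 - 8162 \left(30451 \left(- \frac{1}{32872}\right) - -7290\right)} = \frac{1}{-31250 - 8162 \left(- \frac{30451}{32872} + 7290\right)} = \frac{1}{-31250 - \frac{139690548107}{2348}} = \frac{1}{- \frac{139763923107}{2348}} = - \frac{2348}{139763923107}$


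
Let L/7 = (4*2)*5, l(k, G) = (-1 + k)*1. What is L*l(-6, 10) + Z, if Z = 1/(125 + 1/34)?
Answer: -8331926/4251 ≈ -1960.0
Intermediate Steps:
l(k, G) = -1 + k
L = 280 (L = 7*((4*2)*5) = 7*(8*5) = 7*40 = 280)
Z = 34/4251 (Z = 1/(125 + 1/34) = 1/(4251/34) = 34/4251 ≈ 0.0079981)
L*l(-6, 10) + Z = 280*(-1 - 6) + 34/4251 = 280*(-7) + 34/4251 = -1960 + 34/4251 = -8331926/4251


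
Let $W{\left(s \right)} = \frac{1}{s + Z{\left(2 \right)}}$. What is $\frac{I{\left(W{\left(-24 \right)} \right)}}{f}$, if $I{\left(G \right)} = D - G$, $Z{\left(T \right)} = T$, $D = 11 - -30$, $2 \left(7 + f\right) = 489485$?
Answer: $\frac{301}{1794727} \approx 0.00016771$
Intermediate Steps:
$f = \frac{489471}{2}$ ($f = -7 + \frac{1}{2} \cdot 489485 = -7 + \frac{489485}{2} = \frac{489471}{2} \approx 2.4474 \cdot 10^{5}$)
$D = 41$ ($D = 11 + 30 = 41$)
$W{\left(s \right)} = \frac{1}{2 + s}$ ($W{\left(s \right)} = \frac{1}{s + 2} = \frac{1}{2 + s}$)
$I{\left(G \right)} = 41 - G$
$\frac{I{\left(W{\left(-24 \right)} \right)}}{f} = \frac{41 - \frac{1}{2 - 24}}{\frac{489471}{2}} = \left(41 - \frac{1}{-22}\right) \frac{2}{489471} = \left(41 - - \frac{1}{22}\right) \frac{2}{489471} = \left(41 + \frac{1}{22}\right) \frac{2}{489471} = \frac{903}{22} \cdot \frac{2}{489471} = \frac{301}{1794727}$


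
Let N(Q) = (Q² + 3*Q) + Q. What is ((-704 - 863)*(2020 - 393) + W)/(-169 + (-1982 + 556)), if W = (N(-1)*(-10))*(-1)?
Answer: 2549539/1595 ≈ 1598.5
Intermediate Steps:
N(Q) = Q² + 4*Q
W = -30 (W = (-(4 - 1)*(-10))*(-1) = (-1*3*(-10))*(-1) = -3*(-10)*(-1) = 30*(-1) = -30)
((-704 - 863)*(2020 - 393) + W)/(-169 + (-1982 + 556)) = ((-704 - 863)*(2020 - 393) - 30)/(-169 + (-1982 + 556)) = (-1567*1627 - 30)/(-169 - 1426) = (-2549509 - 30)/(-1595) = -2549539*(-1/1595) = 2549539/1595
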